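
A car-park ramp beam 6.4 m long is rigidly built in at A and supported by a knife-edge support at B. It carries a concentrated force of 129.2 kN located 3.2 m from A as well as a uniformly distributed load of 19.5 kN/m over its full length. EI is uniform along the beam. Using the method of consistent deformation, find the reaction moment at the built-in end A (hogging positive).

Take the reaction at B as the redundant and release it; the primary structure is a cantilever fixed at A.
Free-end deflection of the primary structure under the applied loading (downward +):
  point load 129.2 at a = 3.2: Pa²(3L − a)/(6EI) = 3528/EI
  UDL 19.5: wL⁴/(8EI) = 4089/EI
  δ_0 = 7617/EI
Tip deflection under a unit load at B: L³/(3EI) = 87.38/EI.
Compatibility at B: δ_0 − R_B·δ_{BB} = 0, so R_B = 7617/87.38 = 87.17 kN.
Moment equilibrium about A: M_A = Σ(load moments about A) − R_B·L = 812.8 − 87.17×6.4 = 254.9 kN·m.

M_A = 254.9 kN·m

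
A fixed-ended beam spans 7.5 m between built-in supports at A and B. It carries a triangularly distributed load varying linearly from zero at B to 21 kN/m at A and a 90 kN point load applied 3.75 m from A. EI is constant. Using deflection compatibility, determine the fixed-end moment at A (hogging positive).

Take the two fixed-end moments M_A, M_B as redundants; the released structure is the simple span AB.
Simple-span end rotations at A and B under the given loads:
  at A: triangular load, peak 21: w₀L³/(45EI) = 196.9/EI
  at B: triangular load, peak 21: 7w₀L³/(360EI) = 172.3/EI
  at A: point load 90 at a = 3.75: Pab(L + b)/(6LEI) = 316.4/EI
  at B: point load 90 at a = 3.75: Pab(L + a)/(6LEI) = 316.4/EI
  θ_A0 = 513.3/EI,  θ_B0 = 488.7/EI
Flexibility coefficients: a unit moment at one end gives L/(3EI) there and L/(6EI) at the far end, so f₁₁ = f₂₂ = 2.5/EI and f₁₂ = f₂₁ = 1.25/EI.
Compatibility — zero rotation at each built-in end:
  2.5 M_A + 1.25 M_B = 513.3
  1.25 M_A + 2.5 M_B = 488.7
Solving the pair gives M_A = 143.4 kN·m and M_B = 123.8 kN·m (hogging).

M_A = 143.4 kN·m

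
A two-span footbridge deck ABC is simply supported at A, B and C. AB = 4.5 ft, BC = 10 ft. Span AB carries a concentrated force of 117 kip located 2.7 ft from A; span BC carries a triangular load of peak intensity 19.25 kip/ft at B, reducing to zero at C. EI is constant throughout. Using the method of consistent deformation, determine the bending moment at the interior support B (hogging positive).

M_B = 119.9 kip·ft

Insert a hinge at B; M_B is the redundant, and each span becomes simply supported.
End slopes at the hinge B, treating each span as simply supported:
  span AB: point load 117 at a = 2.7: Pab(L + a)/(6LEI) = 151.6/EI
  span BC: triangular load, peak 19.25: w₀L³/(45EI) = 427.8/EI
  relative rotation θ_0 = (151.6 + 427.8)/EI = 579.4/EI
A unit hogging moment at B produces rotation L₁/(3EI) + L₂/(3EI) = 4.833/EI.
Compatibility: M_B·(L₁+L₂)/(3EI) = θ_0, giving M_B = 119.9 kip·ft (hogging).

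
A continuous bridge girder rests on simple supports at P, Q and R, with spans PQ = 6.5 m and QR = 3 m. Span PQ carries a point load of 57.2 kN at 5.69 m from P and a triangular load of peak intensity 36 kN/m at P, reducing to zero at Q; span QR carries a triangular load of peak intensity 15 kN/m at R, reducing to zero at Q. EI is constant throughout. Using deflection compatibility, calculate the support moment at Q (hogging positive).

M_Q = 89.21 kN·m

Take M_Q as the redundant. Released structure: two simple spans PQ and QR with a hinge at Q.
Discontinuity in slope at Q on the released structure — sum the simple-span end rotations:
  span PQ: point load 57.2 at a = 5.69: Pab(L + a)/(6LEI) = 82.4/EI
  span PQ: triangular load, peak 36: 7w₀L³/(360EI) = 192.2/EI
  span QR: triangular load, peak 15: 7w₀L³/(360EI) = 7.875/EI
  relative rotation θ_0 = (274.6 + 7.875)/EI = 282.5/EI
A unit hogging moment at Q produces rotation L₁/(3EI) + L₂/(3EI) = 3.167/EI.
Compatibility: M_Q·(L₁+L₂)/(3EI) = θ_0, giving M_Q = 89.21 kN·m (hogging).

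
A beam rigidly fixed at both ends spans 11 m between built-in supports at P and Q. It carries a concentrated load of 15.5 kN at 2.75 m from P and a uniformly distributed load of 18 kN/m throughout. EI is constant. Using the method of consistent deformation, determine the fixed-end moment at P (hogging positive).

Take the two fixed-end moments M_P, M_Q as redundants; the released structure is the simple span PQ.
Simple-span end rotations at P and Q under the given loads:
  at P: point load 15.5 at a = 2.75: Pab(L + b)/(6LEI) = 102.6/EI
  at Q: point load 15.5 at a = 2.75: Pab(L + a)/(6LEI) = 73.26/EI
  at P: UDL 18: wL³/(24EI) = 998.2/EI
  at Q: UDL 18: wL³/(24EI) = 998.2/EI
  θ_P0 = 1101/EI,  θ_Q0 = 1072/EI
Flexibility coefficients: a unit moment at one end gives L/(3EI) there and L/(6EI) at the far end, so f₁₁ = f₂₂ = 3.667/EI and f₁₂ = f₂₁ = 1.833/EI.
Compatibility — zero rotation at each built-in end:
  3.667 M_P + 1.833 M_Q = 1101
  1.833 M_P + 3.667 M_Q = 1072
Solving the pair gives M_P = 205.5 kN·m and M_Q = 189.5 kN·m (hogging).

M_P = 205.5 kN·m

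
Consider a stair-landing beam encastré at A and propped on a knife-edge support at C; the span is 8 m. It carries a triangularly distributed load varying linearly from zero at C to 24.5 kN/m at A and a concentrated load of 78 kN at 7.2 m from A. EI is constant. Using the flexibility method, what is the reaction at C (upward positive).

Remove the prop at C; the released (primary) structure is a cantilever built in at A.
Downward deflection at the released point C due to the loads:
  triangular load, peak 24.5 at the fixed end: w₀L⁴/(30EI) = 3345/EI
  point load 78 at a = 7.2: Pa²(3L − a)/(6EI) = 11322/EI
  δ_0 = 14667/EI
Tip deflection under a unit load at C: L³/(3EI) = 170.7/EI.
Compatibility at C: δ_0 − R_C·δ_{CC} = 0, so R_C = 14667/170.7 = 85.94 kN.

R_C = 85.94 kN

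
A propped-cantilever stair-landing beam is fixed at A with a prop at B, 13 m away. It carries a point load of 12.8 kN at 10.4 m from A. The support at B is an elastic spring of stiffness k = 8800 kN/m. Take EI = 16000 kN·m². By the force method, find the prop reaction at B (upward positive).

Release the roller at B. Primary structure: cantilever fixed at A.
Downward deflection at the released point B due to the loads:
  point load 12.8 at a = 10.4: Pa²(3L − a)/(6EI) = 6599/EI
Tip deflection under a unit load at B: L³/(3EI) = 732.3/EI.
With EI = 16000 kN·m²: δ_0 = 0.41245 m and δ_{BB} = 0.045771 m/kN.
Compatibility — the spring shortens by R_B/k under the reaction it provides: δ_0 − R_B·δ_{BB} = R_B/k. With 1/k = 0.000114 m/kN, R_B = δ_0 / (δ_{BB} + 1/k) = 0.41245 / (0.045771 + 0.000114) = 8.989 kN.

R_B = 8.989 kN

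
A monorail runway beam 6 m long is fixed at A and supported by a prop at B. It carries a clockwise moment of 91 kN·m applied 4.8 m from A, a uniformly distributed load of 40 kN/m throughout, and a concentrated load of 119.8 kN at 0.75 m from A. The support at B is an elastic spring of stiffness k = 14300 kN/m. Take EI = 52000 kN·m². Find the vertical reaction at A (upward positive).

R_A = 250.8 kN

Choose R_B as the redundant. The primary structure is the cantilever fixed at A.
Downward deflection at the released point B due to the loads:
  clockwise couple 91 at a = 4.8: M₀a(2L − a)/(2EI) = 1572/EI
  UDL 40: wL⁴/(8EI) = 6480/EI
  point load 119.8 at a = 0.75: Pa²(3L − a)/(6EI) = 193.7/EI
  δ_0 = 8246/EI
Tip deflection under a unit load at B: L³/(3EI) = 72/EI.
With EI = 52000 kN·m²: δ_0 = 0.15858 m and δ_{BB} = 0.001385 m/kN.
Compatibility — the spring shortens by R_B/k under the reaction it provides: δ_0 − R_B·δ_{BB} = R_B/k. With 1/k = 0.00007 m/kN, R_B = δ_0 / (δ_{BB} + 1/k) = 0.15858 / (0.001385 + 0.00007) = 109 kN.
Vertical equilibrium: R_A = ΣP − R_B = 359.8 − 109 = 250.8 kN.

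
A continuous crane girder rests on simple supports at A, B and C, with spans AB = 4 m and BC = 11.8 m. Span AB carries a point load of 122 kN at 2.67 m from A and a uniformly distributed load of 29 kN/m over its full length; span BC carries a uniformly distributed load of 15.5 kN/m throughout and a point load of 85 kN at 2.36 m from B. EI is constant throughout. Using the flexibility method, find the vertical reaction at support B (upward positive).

R_B = 415 kN

Release continuity at B by inserting a hinge; the redundant is the internal moment M_B. The primary structure is two simply-supported spans AB and BC.
Rotations at B on the released spans (each span's end-slope, ×1/EI):
  span AB: point load 122 at a = 2.67: Pab(L + a)/(6LEI) = 120.4/EI
  span AB: UDL 29: wL³/(24EI) = 77.33/EI
  span BC: UDL 15.5: wL³/(24EI) = 1061/EI
  span BC: point load 85 at a = 2.36: Pab(L + b)/(6LEI) = 568.1/EI
  relative rotation θ_0 = (197.7 + 1629)/EI = 1827/EI
A unit hogging moment at B produces rotation L₁/(3EI) + L₂/(3EI) = 5.267/EI.
Compatibility: M_B·(L₁+L₂)/(3EI) = θ_0, giving M_B = 346.9 kN·m (hogging).
Span AB, ΣM about A with M_B applied at B: R_B^{AB}·4 = 557.7 + 346.9, so R_B^{AB} = 226.2 kN and R_A = 238 − 226.2 = 11.84 kN.
Span BC, ΣM about C: R_B^{BC}·11.8 = 1882 + 346.9, so R_B^{BC} = 188.8 kN and R_C = 267.9 − 188.8 = 79.05 kN.
R_B = 226.2 + 188.8 = 415 kN.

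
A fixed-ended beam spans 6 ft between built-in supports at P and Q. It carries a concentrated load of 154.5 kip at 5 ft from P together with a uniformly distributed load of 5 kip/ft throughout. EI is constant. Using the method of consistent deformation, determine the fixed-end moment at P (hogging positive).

M_P = 36.46 kip·ft

Take the two fixed-end moments M_P, M_Q as redundants; the released structure is the simple span PQ.
On the primary (simply-supported) span, the end slopes from the loading are:
  at P: point load 154.5 at a = 5: Pab(L + b)/(6LEI) = 150.2/EI
  at Q: point load 154.5 at a = 5: Pab(L + a)/(6LEI) = 236/EI
  at P: UDL 5: wL³/(24EI) = 45/EI
  at Q: UDL 5: wL³/(24EI) = 45/EI
  θ_P0 = 195.2/EI,  θ_Q0 = 281/EI
Flexibility coefficients: a unit moment at one end gives L/(3EI) there and L/(6EI) at the far end, so f₁₁ = f₂₂ = 2/EI and f₁₂ = f₂₁ = 1/EI.
Compatibility — zero rotation at each built-in end:
  2 M_P + 1 M_Q = 195.2
  1 M_P + 2 M_Q = 281
Solving the pair gives M_P = 36.46 kip·ft and M_Q = 122.3 kip·ft (hogging).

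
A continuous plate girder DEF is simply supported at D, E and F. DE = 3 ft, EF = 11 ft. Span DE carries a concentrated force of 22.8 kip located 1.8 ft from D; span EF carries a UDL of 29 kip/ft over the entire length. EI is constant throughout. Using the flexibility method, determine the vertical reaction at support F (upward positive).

R_F = 127.9 kip

Insert a hinge at E; M_E is the redundant, and each span becomes simply supported.
Discontinuity in slope at E on the released structure — sum the simple-span end rotations:
  span DE: point load 22.8 at a = 1.8: Pab(L + a)/(6LEI) = 13.13/EI
  span EF: UDL 29: wL³/(24EI) = 1608/EI
  relative rotation θ_0 = (13.13 + 1608)/EI = 1621/EI
A unit hogging moment at E produces rotation L₁/(3EI) + L₂/(3EI) = 4.667/EI.
Slope continuity at E: θ_0 = M_E·4.667/EI, so M_E = 1621/4.667 = 347.4 kip·ft (hogging).
Span EF, ΣM about F: R_E^{EF}·11 = 1754 + 347.4, so R_E^{EF} = 191.1 kip and R_F = 319 − 191.1 = 127.9 kip.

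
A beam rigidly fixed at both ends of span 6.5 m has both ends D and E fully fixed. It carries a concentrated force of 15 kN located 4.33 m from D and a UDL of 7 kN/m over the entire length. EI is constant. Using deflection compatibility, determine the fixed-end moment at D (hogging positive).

Take the two fixed-end moments M_D, M_E as redundants; the released structure is the simple span DE.
On the primary (simply-supported) span, the end slopes from the loading are:
  at D: point load 15 at a = 4.33: Pab(L + b)/(6LEI) = 31.33/EI
  at E: point load 15 at a = 4.33: Pab(L + a)/(6LEI) = 39.14/EI
  at D: UDL 7: wL³/(24EI) = 80.1/EI
  at E: UDL 7: wL³/(24EI) = 80.1/EI
  θ_D0 = 111.4/EI,  θ_E0 = 119.2/EI
Flexibility coefficients: a unit moment at one end gives L/(3EI) there and L/(6EI) at the far end, so f₁₁ = f₂₂ = 2.167/EI and f₁₂ = f₂₁ = 1.083/EI.
Compatibility — zero rotation at each built-in end:
  2.167 M_D + 1.083 M_E = 111.4
  1.083 M_D + 2.167 M_E = 119.2
Solving the pair gives M_D = 31.88 kN·m and M_E = 39.09 kN·m (hogging).

M_D = 31.88 kN·m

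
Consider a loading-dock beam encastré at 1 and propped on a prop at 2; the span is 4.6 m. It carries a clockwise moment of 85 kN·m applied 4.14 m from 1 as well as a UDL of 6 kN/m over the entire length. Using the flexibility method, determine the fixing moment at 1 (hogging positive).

M_1 = -25.36 kN·m

Release the roller at 2. Primary structure: cantilever fixed at 1.
Free-end deflection of the primary structure under the applied loading (downward +):
  clockwise couple 85 at a = 4.14: M₀a(2L − a)/(2EI) = 890.3/EI
  UDL 6: wL⁴/(8EI) = 335.8/EI
  δ_0 = 1226/EI
Flexibility coefficient — unit upward force at 2: δ_{22} = L³/(3EI) = 32.45/EI.
The prop prevents deflection at 2: R_2 = δ_0/δ_{22} = 1226/32.45 = 37.79 kN.
Moment equilibrium about 1: M_1 = Σ(load moments about 1) − R_2·L = 148.5 − 37.79×4.6 = -25.36 kN·m.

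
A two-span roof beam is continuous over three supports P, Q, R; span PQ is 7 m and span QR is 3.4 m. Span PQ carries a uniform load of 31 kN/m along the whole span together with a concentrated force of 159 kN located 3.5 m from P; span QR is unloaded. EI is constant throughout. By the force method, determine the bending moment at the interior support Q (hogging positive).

Release continuity at Q by inserting a hinge; the redundant is the internal moment M_Q. The primary structure is two simply-supported spans PQ and QR.
Rotations at Q on the released spans (each span's end-slope, ×1/EI):
  span PQ: UDL 31: wL³/(24EI) = 443/EI
  span PQ: point load 159 at a = 3.5: Pab(L + a)/(6LEI) = 486.9/EI
  relative rotation θ_0 = (930 + 0)/EI = 930/EI
A unit hogging moment at Q produces rotation L₁/(3EI) + L₂/(3EI) = 3.467/EI.
Slope continuity at Q: θ_0 = M_Q·3.467/EI, so M_Q = 930/3.467 = 268.3 kN·m (hogging).

M_Q = 268.3 kN·m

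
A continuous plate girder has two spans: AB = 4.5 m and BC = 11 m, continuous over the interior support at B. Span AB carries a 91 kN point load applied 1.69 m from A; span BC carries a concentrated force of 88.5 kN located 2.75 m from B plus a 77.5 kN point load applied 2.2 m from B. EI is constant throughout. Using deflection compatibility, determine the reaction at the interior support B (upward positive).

R_B = 231.3 kN

Take M_B as the redundant. Released structure: two simple spans AB and BC with a hinge at B.
End slopes at the hinge B, treating each span as simply supported:
  span AB: point load 91 at a = 1.69: Pab(L + a)/(6LEI) = 99.07/EI
  span BC: point load 88.5 at a = 2.75: Pab(L + b)/(6LEI) = 585.6/EI
  span BC: point load 77.5 at a = 2.2: Pab(L + b)/(6LEI) = 450.1/EI
  relative rotation θ_0 = (99.07 + 1036)/EI = 1135/EI
A unit hogging moment at B produces rotation L₁/(3EI) + L₂/(3EI) = 5.167/EI.
Compatibility: M_B·(L₁+L₂)/(3EI) = θ_0, giving M_B = 219.6 kN·m (hogging).
Span AB, ΣM about A with M_B applied at B: R_B^{AB}·4.5 = 153.8 + 219.6, so R_B^{AB} = 82.98 kN and R_A = 91 − 82.98 = 8.015 kN.
Span BC, ΣM about C: R_B^{BC}·11 = 1412 + 219.6, so R_B^{BC} = 148.3 kN and R_C = 166 − 148.3 = 17.66 kN.
R_B = 82.98 + 148.3 = 231.3 kN.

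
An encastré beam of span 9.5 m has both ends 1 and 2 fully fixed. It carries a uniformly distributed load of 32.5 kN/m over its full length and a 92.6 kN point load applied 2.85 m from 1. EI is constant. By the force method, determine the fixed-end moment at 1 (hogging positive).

Take the two fixed-end moments M_1, M_2 as redundants; the released structure is the simple span 12.
End rotations of the released simple span under the applied load (×1/EI):
  at 1: UDL 32.5: wL³/(24EI) = 1161/EI
  at 2: UDL 32.5: wL³/(24EI) = 1161/EI
  at 1: point load 92.6 at a = 2.85: Pab(L + b)/(6LEI) = 497.3/EI
  at 2: point load 92.6 at a = 2.85: Pab(L + a)/(6LEI) = 380.3/EI
  θ_10 = 1658/EI,  θ_20 = 1541/EI
Flexibility coefficients: a unit moment at one end gives L/(3EI) there and L/(6EI) at the far end, so f₁₁ = f₂₂ = 3.167/EI and f₁₂ = f₂₁ = 1.583/EI.
Compatibility — zero rotation at each built-in end:
  3.167 M_1 + 1.583 M_2 = 1658
  1.583 M_1 + 3.167 M_2 = 1541
Solving the pair gives M_1 = 373.7 kN·m and M_2 = 299.8 kN·m (hogging).

M_1 = 373.7 kN·m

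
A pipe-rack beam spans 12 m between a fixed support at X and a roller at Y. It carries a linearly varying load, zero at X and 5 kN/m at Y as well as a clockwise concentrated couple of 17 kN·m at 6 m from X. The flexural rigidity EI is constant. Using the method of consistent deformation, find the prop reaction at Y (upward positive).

R_Y = 18.09 kN

Take the reaction at Y as the redundant and release it; the primary structure is a cantilever fixed at X.
Free-end deflection of the primary structure under the applied loading (downward +):
  triangular load, peak 5 at the free end: 11w₀L⁴/(120EI) = 9504/EI
  clockwise couple 17 at a = 6: M₀a(2L − a)/(2EI) = 918/EI
  δ_0 = 10422/EI
Flexibility coefficient — unit upward force at Y: δ_{YY} = L³/(3EI) = 576/EI.
The prop prevents deflection at Y: R_Y = δ_0/δ_{YY} = 10422/576 = 18.09 kN.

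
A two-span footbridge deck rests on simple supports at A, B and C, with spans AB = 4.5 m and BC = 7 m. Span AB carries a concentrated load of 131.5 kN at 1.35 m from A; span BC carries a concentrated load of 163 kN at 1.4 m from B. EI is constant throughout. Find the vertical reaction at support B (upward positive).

Insert a hinge at B; M_B is the redundant, and each span becomes simply supported.
Rotations at B on the released spans (each span's end-slope, ×1/EI):
  span AB: point load 131.5 at a = 1.35: Pab(L + a)/(6LEI) = 121.2/EI
  span BC: point load 163 at a = 1.4: Pab(L + b)/(6LEI) = 383.4/EI
  relative rotation θ_0 = (121.2 + 383.4)/EI = 504.5/EI
A unit hogging moment at B produces rotation L₁/(3EI) + L₂/(3EI) = 3.833/EI.
Slope continuity at B: θ_0 = M_B·3.833/EI, so M_B = 504.5/3.833 = 131.6 kN·m (hogging).
Span AB, ΣM about A with M_B applied at B: R_B^{AB}·4.5 = 177.5 + 131.6, so R_B^{AB} = 68.7 kN and R_A = 131.5 − 68.7 = 62.8 kN.
Span BC, ΣM about C: R_B^{BC}·7 = 912.8 + 131.6, so R_B^{BC} = 149.2 kN and R_C = 163 − 149.2 = 13.8 kN.
R_B = 68.7 + 149.2 = 217.9 kN.

R_B = 217.9 kN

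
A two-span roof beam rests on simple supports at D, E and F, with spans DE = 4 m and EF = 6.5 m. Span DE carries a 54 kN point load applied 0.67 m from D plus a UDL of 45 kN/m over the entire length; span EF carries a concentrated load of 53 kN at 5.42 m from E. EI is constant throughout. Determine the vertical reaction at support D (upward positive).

R_D = 120.4 kN

Take M_E as the redundant. Released structure: two simple spans DE and EF with a hinge at E.
End slopes at the hinge E, treating each span as simply supported:
  span DE: point load 54 at a = 0.67: Pab(L + a)/(6LEI) = 23.44/EI
  span DE: UDL 45: wL³/(24EI) = 120/EI
  span EF: point load 53 at a = 5.42: Pab(L + b)/(6LEI) = 60.3/EI
  relative rotation θ_0 = (143.4 + 60.3)/EI = 203.7/EI
A unit hogging moment at E produces rotation L₁/(3EI) + L₂/(3EI) = 3.5/EI.
Slope continuity at E: θ_0 = M_E·3.5/EI, so M_E = 203.7/3.5 = 58.21 kN·m (hogging).
Span DE, ΣM about D with M_E applied at E: R_E^{DE}·4 = 396.2 + 58.21, so R_E^{DE} = 113.6 kN and R_D = 234 − 113.6 = 120.4 kN.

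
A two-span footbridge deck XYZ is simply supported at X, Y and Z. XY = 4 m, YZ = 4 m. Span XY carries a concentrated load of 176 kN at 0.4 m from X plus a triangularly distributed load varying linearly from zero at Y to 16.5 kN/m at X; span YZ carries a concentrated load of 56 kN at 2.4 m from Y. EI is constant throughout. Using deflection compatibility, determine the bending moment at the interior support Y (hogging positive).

M_Y = 43.94 kN·m

Insert a hinge at Y; M_Y is the redundant, and each span becomes simply supported.
Discontinuity in slope at Y on the released structure — sum the simple-span end rotations:
  span XY: point load 176 at a = 0.4: Pab(L + a)/(6LEI) = 46.46/EI
  span XY: triangular load, peak 16.5: 7w₀L³/(360EI) = 20.53/EI
  span YZ: point load 56 at a = 2.4: Pab(L + b)/(6LEI) = 50.18/EI
  relative rotation θ_0 = (67 + 50.18)/EI = 117.2/EI
A unit hogging moment at Y produces rotation L₁/(3EI) + L₂/(3EI) = 2.667/EI.
Compatibility: M_Y·(L₁+L₂)/(3EI) = θ_0, giving M_Y = 43.94 kN·m (hogging).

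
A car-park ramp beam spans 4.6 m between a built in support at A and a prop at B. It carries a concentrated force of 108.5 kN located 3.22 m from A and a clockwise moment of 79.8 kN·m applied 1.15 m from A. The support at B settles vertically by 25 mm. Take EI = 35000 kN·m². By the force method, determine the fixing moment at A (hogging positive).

M_A = 219.6 kN·m

Remove the prop at B; the released (primary) structure is a cantilever built in at A.
Primary-structure tip deflection at B by superposition:
  point load 108.5 at a = 3.22: Pa²(3L − a)/(6EI) = 1984/EI
  clockwise couple 79.8 at a = 1.15: M₀a(2L − a)/(2EI) = 369.4/EI
  δ_0 = 2353/EI
Tip deflection under a unit load at B: L³/(3EI) = 32.45/EI.
With EI = 35000 kN·m²: δ_0 = 0.067231 m and δ_{BB} = 0.000927 m/kN.
Compatibility — the beam at B must follow the support down by 0.025 m: δ_0 − R_B·δ_{BB} = 0.025, so R_B = (0.067231 − 0.025)/0.000927 = 45.56 kN.
Moment equilibrium about A: M_A = Σ(load moments about A) − R_B·L = 429.2 − 45.56×4.6 = 219.6 kN·m.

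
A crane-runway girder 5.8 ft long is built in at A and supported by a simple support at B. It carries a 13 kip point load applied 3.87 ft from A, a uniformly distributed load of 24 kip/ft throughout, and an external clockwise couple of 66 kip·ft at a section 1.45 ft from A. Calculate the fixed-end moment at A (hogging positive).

Release the roller at B. Primary structure: cantilever fixed at A.
Downward deflection at the released point B due to the loads:
  point load 13 at a = 3.87: Pa²(3L − a)/(6EI) = 439/EI
  UDL 24: wL⁴/(8EI) = 3395/EI
  clockwise couple 66 at a = 1.45: M₀a(2L − a)/(2EI) = 485.7/EI
  δ_0 = 4320/EI
Flexibility coefficient — unit upward force at B: δ_{BB} = L³/(3EI) = 65.04/EI.
The prop prevents deflection at B: R_B = δ_0/δ_{BB} = 4320/65.04 = 66.42 kip.
Moment equilibrium about A: M_A = Σ(load moments about A) − R_B·L = 520 − 66.42×5.8 = 134.8 kip·ft.

M_A = 134.8 kip·ft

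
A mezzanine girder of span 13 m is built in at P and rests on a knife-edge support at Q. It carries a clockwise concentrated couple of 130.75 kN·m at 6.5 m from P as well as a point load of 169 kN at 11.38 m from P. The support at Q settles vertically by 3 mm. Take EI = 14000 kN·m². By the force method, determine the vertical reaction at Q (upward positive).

Take the reaction at Q as the redundant and release it; the primary structure is a cantilever fixed at P.
Deflection at Q on the released cantilever, summing each load's contribution:
  clockwise couple 130.75 at a = 6.5: M₀a(2L − a)/(2EI) = 8286/EI
  point load 169 at a = 11.38: Pa²(3L − a)/(6EI) = 100750/EI
  δ_0 = 109036/EI
Flexibility coefficient — unit upward force at Q: δ_{QQ} = L³/(3EI) = 732.3/EI.
With EI = 14000 kN·m²: δ_0 = 7.7883 m and δ_{QQ} = 0.05231 m/kN.
Compatibility — the beam at Q must follow the support down by 0.003 m: δ_0 − R_Q·δ_{QQ} = 0.003, so R_Q = (7.7883 − 0.003)/0.05231 = 148.8 kN.

R_Q = 148.8 kN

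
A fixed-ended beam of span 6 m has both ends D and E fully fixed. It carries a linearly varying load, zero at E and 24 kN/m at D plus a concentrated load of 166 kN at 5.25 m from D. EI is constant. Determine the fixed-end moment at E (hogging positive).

M_E = 124.1 kN·m

Take the two fixed-end moments M_D, M_E as redundants; the released structure is the simple span DE.
On the primary (simply-supported) span, the end slopes from the loading are:
  at D: triangular load, peak 24: w₀L³/(45EI) = 115.2/EI
  at E: triangular load, peak 24: 7w₀L³/(360EI) = 100.8/EI
  at D: point load 166 at a = 5.25: Pab(L + b)/(6LEI) = 122.6/EI
  at E: point load 166 at a = 5.25: Pab(L + a)/(6LEI) = 204.3/EI
  θ_D0 = 237.8/EI,  θ_E0 = 305.1/EI
Flexibility coefficients: a unit moment at one end gives L/(3EI) there and L/(6EI) at the far end, so f₁₁ = f₂₂ = 2/EI and f₁₂ = f₂₁ = 1/EI.
Compatibility — zero rotation at each built-in end:
  2 M_D + 1 M_E = 237.8
  1 M_D + 2 M_E = 305.1
Solving the pair gives M_D = 56.82 kN·m and M_E = 124.1 kN·m (hogging).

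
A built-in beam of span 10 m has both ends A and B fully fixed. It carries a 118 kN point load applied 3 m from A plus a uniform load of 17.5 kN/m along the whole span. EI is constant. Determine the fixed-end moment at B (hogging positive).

M_B = 220.2 kN·m

Release both end moments; the primary structure is a simply-supported span AB with redundants M_A and M_B.
Simple-span end rotations at A and B under the given loads:
  at A: point load 118 at a = 3: Pab(L + b)/(6LEI) = 702.1/EI
  at B: point load 118 at a = 3: Pab(L + a)/(6LEI) = 536.9/EI
  at A: UDL 17.5: wL³/(24EI) = 729.2/EI
  at B: UDL 17.5: wL³/(24EI) = 729.2/EI
  θ_A0 = 1431/EI,  θ_B0 = 1266/EI
Flexibility coefficients: a unit moment at one end gives L/(3EI) there and L/(6EI) at the far end, so f₁₁ = f₂₂ = 3.333/EI and f₁₂ = f₂₁ = 1.667/EI.
Compatibility — zero rotation at each built-in end:
  3.333 M_A + 1.667 M_B = 1431
  1.667 M_A + 3.333 M_B = 1266
Solving the pair gives M_A = 319.3 kN·m and M_B = 220.2 kN·m (hogging).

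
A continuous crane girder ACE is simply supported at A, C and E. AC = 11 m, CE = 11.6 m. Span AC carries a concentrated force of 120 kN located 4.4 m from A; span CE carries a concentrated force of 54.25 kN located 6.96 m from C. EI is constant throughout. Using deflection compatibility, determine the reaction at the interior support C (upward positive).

Insert a hinge at C; M_C is the redundant, and each span becomes simply supported.
End slopes at the hinge C, treating each span as simply supported:
  span AC: point load 120 at a = 4.4: Pab(L + a)/(6LEI) = 813.1/EI
  span CE: point load 54.25 at a = 6.96: Pab(L + b)/(6LEI) = 408.8/EI
  relative rotation θ_0 = (813.1 + 408.8)/EI = 1222/EI
A unit hogging moment at C produces rotation L₁/(3EI) + L₂/(3EI) = 7.533/EI.
Compatibility: M_C·(L₁+L₂)/(3EI) = θ_0, giving M_C = 162.2 kN·m (hogging).
Span AC, ΣM about A with M_C applied at C: R_C^{AC}·11 = 528 + 162.2, so R_C^{AC} = 62.75 kN and R_A = 120 − 62.75 = 57.25 kN.
Span CE, ΣM about E: R_C^{CE}·11.6 = 251.7 + 162.2, so R_C^{CE} = 35.68 kN and R_E = 54.25 − 35.68 = 18.57 kN.
R_C = 62.75 + 35.68 = 98.43 kN.

R_C = 98.43 kN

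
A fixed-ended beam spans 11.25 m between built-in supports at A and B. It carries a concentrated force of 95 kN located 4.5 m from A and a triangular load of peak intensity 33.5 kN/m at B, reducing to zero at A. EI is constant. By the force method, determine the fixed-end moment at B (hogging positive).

M_B = 314.6 kN·m

Release both end moments; the primary structure is a simply-supported span AB with redundants M_A and M_B.
End rotations of the released simple span under the applied load (×1/EI):
  at A: point load 95 at a = 4.5: Pab(L + b)/(6LEI) = 769.5/EI
  at B: point load 95 at a = 4.5: Pab(L + a)/(6LEI) = 673.3/EI
  at A: triangular load, peak 33.5: 7w₀L³/(360EI) = 927.5/EI
  at B: triangular load, peak 33.5: w₀L³/(45EI) = 1060/EI
  θ_A0 = 1697/EI,  θ_B0 = 1733/EI
Flexibility coefficients: a unit moment at one end gives L/(3EI) there and L/(6EI) at the far end, so f₁₁ = f₂₂ = 3.75/EI and f₁₂ = f₂₁ = 1.875/EI.
Compatibility — zero rotation at each built-in end:
  3.75 M_A + 1.875 M_B = 1697
  1.875 M_A + 3.75 M_B = 1733
Solving the pair gives M_A = 295.2 kN·m and M_B = 314.6 kN·m (hogging).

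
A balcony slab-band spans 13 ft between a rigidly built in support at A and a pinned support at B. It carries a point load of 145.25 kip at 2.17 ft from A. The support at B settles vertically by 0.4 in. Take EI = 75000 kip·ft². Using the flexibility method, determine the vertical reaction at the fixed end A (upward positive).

Choose R_B as the redundant. The primary structure is the cantilever fixed at A.
Primary-structure tip deflection at B by superposition:
  point load 145.25 at a = 2.17: Pa²(3L − a)/(6EI) = 4198/EI
Flexibility coefficient — unit upward force at B: δ_{BB} = L³/(3EI) = 732.3/EI.
With EI = 75000 kip·ft²: δ_0 = 0.055979 ft and δ_{BB} = 0.009764 ft/kip.
Compatibility — the beam at B must follow the support down by 0.03333 ft: δ_0 − R_B·δ_{BB} = 0.03333, so R_B = (0.055979 − 0.03333)/0.009764 = 2.319 kip.
Vertical equilibrium: R_A = ΣP − R_B = 145.2 − 2.319 = 142.9 kip.

R_A = 142.9 kip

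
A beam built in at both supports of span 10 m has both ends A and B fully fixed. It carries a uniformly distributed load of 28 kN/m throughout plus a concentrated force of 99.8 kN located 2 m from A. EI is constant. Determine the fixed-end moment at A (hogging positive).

M_A = 361.1 kN·m

Release both end moments; the primary structure is a simply-supported span AB with redundants M_A and M_B.
Simple-span end rotations at A and B under the given loads:
  at A: UDL 28: wL³/(24EI) = 1167/EI
  at B: UDL 28: wL³/(24EI) = 1167/EI
  at A: point load 99.8 at a = 2: Pab(L + b)/(6LEI) = 479/EI
  at B: point load 99.8 at a = 2: Pab(L + a)/(6LEI) = 319.4/EI
  θ_A0 = 1646/EI,  θ_B0 = 1486/EI
Flexibility coefficients: a unit moment at one end gives L/(3EI) there and L/(6EI) at the far end, so f₁₁ = f₂₂ = 3.333/EI and f₁₂ = f₂₁ = 1.667/EI.
Compatibility — zero rotation at each built-in end:
  3.333 M_A + 1.667 M_B = 1646
  1.667 M_A + 3.333 M_B = 1486
Solving the pair gives M_A = 361.1 kN·m and M_B = 265.3 kN·m (hogging).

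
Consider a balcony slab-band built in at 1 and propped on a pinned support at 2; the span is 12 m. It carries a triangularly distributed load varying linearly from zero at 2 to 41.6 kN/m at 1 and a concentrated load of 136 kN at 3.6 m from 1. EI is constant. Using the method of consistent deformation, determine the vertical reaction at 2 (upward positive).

R_2 = 66.44 kN

Take the reaction at 2 as the redundant and release it; the primary structure is a cantilever fixed at 1.
Deflection at 2 on the released cantilever, summing each load's contribution:
  triangular load, peak 41.6 at the fixed end: w₀L⁴/(30EI) = 28754/EI
  point load 136 at a = 3.6: Pa²(3L − a)/(6EI) = 9518/EI
  δ_0 = 38272/EI
Flexibility coefficient — unit upward force at 2: δ_{22} = L³/(3EI) = 576/EI.
The prop prevents deflection at 2: R_2 = δ_0/δ_{22} = 38272/576 = 66.44 kN.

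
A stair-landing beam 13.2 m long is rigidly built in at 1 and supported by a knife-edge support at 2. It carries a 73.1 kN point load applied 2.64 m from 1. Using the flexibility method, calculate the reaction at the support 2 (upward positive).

R_2 = 4.094 kN

Remove the prop at 2; the released (primary) structure is a cantilever built in at 1.
Free-end deflection of the primary structure under the applied loading (downward +):
  point load 73.1 at a = 2.64: Pa²(3L − a)/(6EI) = 3138/EI
Flexibility coefficient — unit upward force at 2: δ_{22} = L³/(3EI) = 766.7/EI.
The prop prevents deflection at 2: R_2 = δ_0/δ_{22} = 3138/766.7 = 4.094 kN.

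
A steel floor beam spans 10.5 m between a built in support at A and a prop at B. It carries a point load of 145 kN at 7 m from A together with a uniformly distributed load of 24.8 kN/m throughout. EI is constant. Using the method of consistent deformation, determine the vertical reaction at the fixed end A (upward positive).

Choose R_B as the redundant. The primary structure is the cantilever fixed at A.
Free-end deflection of the primary structure under the applied loading (downward +):
  point load 145 at a = 7: Pa²(3L − a)/(6EI) = 29012/EI
  UDL 24.8: wL⁴/(8EI) = 37681/EI
  δ_0 = 66693/EI
Tip deflection under a unit load at B: L³/(3EI) = 385.9/EI.
The prop prevents deflection at B: R_B = δ_0/δ_{BB} = 66693/385.9 = 172.8 kN.
Vertical equilibrium: R_A = ΣP − R_B = 405.4 − 172.8 = 232.6 kN.

R_A = 232.6 kN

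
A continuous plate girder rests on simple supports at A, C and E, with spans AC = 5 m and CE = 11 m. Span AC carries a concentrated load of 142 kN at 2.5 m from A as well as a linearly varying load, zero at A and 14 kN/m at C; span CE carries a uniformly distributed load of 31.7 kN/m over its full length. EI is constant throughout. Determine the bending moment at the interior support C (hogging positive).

M_C = 378.5 kN·m

Release continuity at C by inserting a hinge; the redundant is the internal moment M_C. The primary structure is two simply-supported spans AC and CE.
Discontinuity in slope at C on the released structure — sum the simple-span end rotations:
  span AC: point load 142 at a = 2.5: Pab(L + a)/(6LEI) = 221.9/EI
  span AC: triangular load, peak 14: w₀L³/(45EI) = 38.89/EI
  span CE: UDL 31.7: wL³/(24EI) = 1758/EI
  relative rotation θ_0 = (260.8 + 1758)/EI = 2019/EI
A unit hogging moment at C produces rotation L₁/(3EI) + L₂/(3EI) = 5.333/EI.
Slope continuity at C: θ_0 = M_C·5.333/EI, so M_C = 2019/5.333 = 378.5 kN·m (hogging).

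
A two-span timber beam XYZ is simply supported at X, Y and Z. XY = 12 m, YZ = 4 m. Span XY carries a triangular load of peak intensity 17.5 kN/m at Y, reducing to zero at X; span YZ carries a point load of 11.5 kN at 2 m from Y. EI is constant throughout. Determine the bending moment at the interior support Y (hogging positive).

Release continuity at Y by inserting a hinge; the redundant is the internal moment M_Y. The primary structure is two simply-supported spans XY and YZ.
Discontinuity in slope at Y on the released structure — sum the simple-span end rotations:
  span XY: triangular load, peak 17.5: w₀L³/(45EI) = 672/EI
  span YZ: point load 11.5 at a = 2: Pab(L + b)/(6LEI) = 11.5/EI
  relative rotation θ_0 = (672 + 11.5)/EI = 683.5/EI
A unit hogging moment at Y produces rotation L₁/(3EI) + L₂/(3EI) = 5.333/EI.
Slope continuity at Y: θ_0 = M_Y·5.333/EI, so M_Y = 683.5/5.333 = 128.2 kN·m (hogging).

M_Y = 128.2 kN·m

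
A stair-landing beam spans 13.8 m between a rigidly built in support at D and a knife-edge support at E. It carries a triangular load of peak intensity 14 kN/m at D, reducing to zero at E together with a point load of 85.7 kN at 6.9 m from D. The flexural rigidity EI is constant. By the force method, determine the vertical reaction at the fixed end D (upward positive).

R_D = 136.2 kN

Take the reaction at E as the redundant and release it; the primary structure is a cantilever fixed at D.
Deflection at E on the released cantilever, summing each load's contribution:
  triangular load, peak 14 at the fixed end: w₀L⁴/(30EI) = 16925/EI
  point load 85.7 at a = 6.9: Pa²(3L − a)/(6EI) = 23461/EI
  δ_0 = 40386/EI
Flexibility coefficient — unit upward force at E: δ_{EE} = L³/(3EI) = 876/EI.
Compatibility at E: δ_0 − R_E·δ_{EE} = 0, so R_E = 40386/876 = 46.1 kN.
Vertical equilibrium: R_D = ΣP − R_E = 182.3 − 46.1 = 136.2 kN.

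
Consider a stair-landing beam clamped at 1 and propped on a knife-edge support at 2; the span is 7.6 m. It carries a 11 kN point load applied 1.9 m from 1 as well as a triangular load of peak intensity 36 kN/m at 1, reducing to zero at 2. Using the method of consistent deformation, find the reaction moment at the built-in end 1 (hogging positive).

Take the reaction at 2 as the redundant and release it; the primary structure is a cantilever fixed at 1.
Free-end deflection of the primary structure under the applied loading (downward +):
  point load 11 at a = 1.9: Pa²(3L − a)/(6EI) = 138.3/EI
  triangular load, peak 36 at the fixed end: w₀L⁴/(30EI) = 4003/EI
  δ_0 = 4142/EI
Tip deflection under a unit load at 2: L³/(3EI) = 146.3/EI.
The prop prevents deflection at 2: R_2 = δ_0/δ_{22} = 4142/146.3 = 28.31 kN.
Moment equilibrium about 1: M_1 = Σ(load moments about 1) − R_2·L = 367.5 − 28.31×7.6 = 152.3 kN·m.

M_1 = 152.3 kN·m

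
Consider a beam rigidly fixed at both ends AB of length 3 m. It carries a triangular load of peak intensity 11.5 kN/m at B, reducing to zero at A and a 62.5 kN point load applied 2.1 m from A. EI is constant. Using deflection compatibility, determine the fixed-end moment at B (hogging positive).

Release both end moments; the primary structure is a simply-supported span AB with redundants M_A and M_B.
Simple-span end rotations at A and B under the given loads:
  at A: triangular load, peak 11.5: 7w₀L³/(360EI) = 6.037/EI
  at B: triangular load, peak 11.5: w₀L³/(45EI) = 6.9/EI
  at A: point load 62.5 at a = 2.1: Pab(L + b)/(6LEI) = 25.59/EI
  at B: point load 62.5 at a = 2.1: Pab(L + a)/(6LEI) = 33.47/EI
  θ_A0 = 31.63/EI,  θ_B0 = 40.37/EI
Flexibility coefficients: a unit moment at one end gives L/(3EI) there and L/(6EI) at the far end, so f₁₁ = f₂₂ = 1/EI and f₁₂ = f₂₁ = 0.5/EI.
Compatibility — zero rotation at each built-in end:
  1 M_A + 0.5 M_B = 31.63
  0.5 M_A + 1 M_B = 40.37
Solving the pair gives M_A = 15.26 kN·m and M_B = 32.74 kN·m (hogging).

M_B = 32.74 kN·m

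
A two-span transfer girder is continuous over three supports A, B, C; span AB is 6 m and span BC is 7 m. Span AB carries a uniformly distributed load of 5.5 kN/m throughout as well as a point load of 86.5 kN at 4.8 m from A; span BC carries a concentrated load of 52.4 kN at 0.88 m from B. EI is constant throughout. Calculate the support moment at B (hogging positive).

Take M_B as the redundant. Released structure: two simple spans AB and BC with a hinge at B.
Rotations at B on the released spans (each span's end-slope, ×1/EI):
  span AB: UDL 5.5: wL³/(24EI) = 49.5/EI
  span AB: point load 86.5 at a = 4.8: Pab(L + a)/(6LEI) = 149.5/EI
  span BC: point load 52.4 at a = 0.88: Pab(L + b)/(6LEI) = 88.16/EI
  relative rotation θ_0 = (199 + 88.16)/EI = 287.1/EI
A unit hogging moment at B produces rotation L₁/(3EI) + L₂/(3EI) = 4.333/EI.
Compatibility: M_B·(L₁+L₂)/(3EI) = θ_0, giving M_B = 66.26 kN·m (hogging).

M_B = 66.26 kN·m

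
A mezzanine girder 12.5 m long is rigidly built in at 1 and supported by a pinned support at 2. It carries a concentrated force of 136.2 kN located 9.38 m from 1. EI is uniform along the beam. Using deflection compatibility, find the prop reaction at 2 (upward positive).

R_2 = 86.27 kN

Take the reaction at 2 as the redundant and release it; the primary structure is a cantilever fixed at 1.
Primary-structure tip deflection at 2 by superposition:
  point load 136.2 at a = 9.38: Pa²(3L − a)/(6EI) = 56163/EI
Tip deflection under a unit load at 2: L³/(3EI) = 651/EI.
The prop prevents deflection at 2: R_2 = δ_0/δ_{22} = 56163/651 = 86.27 kN.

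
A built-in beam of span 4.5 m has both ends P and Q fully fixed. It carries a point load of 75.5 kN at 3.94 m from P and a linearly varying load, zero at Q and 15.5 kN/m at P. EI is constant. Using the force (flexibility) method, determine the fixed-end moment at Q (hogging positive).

M_Q = 42.87 kN·m

Release both end moments; the primary structure is a simply-supported span PQ with redundants M_P and M_Q.
End rotations of the released simple span under the applied load (×1/EI):
  at P: point load 75.5 at a = 3.94: Pab(L + b)/(6LEI) = 31.22/EI
  at Q: point load 75.5 at a = 3.94: Pab(L + a)/(6LEI) = 52.07/EI
  at P: triangular load, peak 15.5: w₀L³/(45EI) = 31.39/EI
  at Q: triangular load, peak 15.5: 7w₀L³/(360EI) = 27.46/EI
  θ_P0 = 62.61/EI,  θ_Q0 = 79.54/EI
Flexibility coefficients: a unit moment at one end gives L/(3EI) there and L/(6EI) at the far end, so f₁₁ = f₂₂ = 1.5/EI and f₁₂ = f₂₁ = 0.75/EI.
Compatibility — zero rotation at each built-in end:
  1.5 M_P + 0.75 M_Q = 62.61
  0.75 M_P + 1.5 M_Q = 79.54
Solving the pair gives M_P = 20.3 kN·m and M_Q = 42.87 kN·m (hogging).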